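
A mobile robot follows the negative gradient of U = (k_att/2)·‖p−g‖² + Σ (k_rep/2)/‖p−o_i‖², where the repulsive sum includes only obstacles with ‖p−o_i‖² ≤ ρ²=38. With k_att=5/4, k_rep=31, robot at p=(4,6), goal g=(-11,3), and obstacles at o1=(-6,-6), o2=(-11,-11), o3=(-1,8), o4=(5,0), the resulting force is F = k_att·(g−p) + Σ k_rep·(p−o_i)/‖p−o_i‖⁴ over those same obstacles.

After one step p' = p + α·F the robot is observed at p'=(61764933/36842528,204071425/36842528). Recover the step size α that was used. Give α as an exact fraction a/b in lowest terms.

α = 1/8

F_att = 5/4·(g−p) = 5/4·(-15,-3) = (-18.7500,-3.7500)
o1: d²=244 > ρ²=38 → inactive
o2: d²=514 > ρ²=38 → inactive
o3: d²=29 ≤ ρ²=38; F_rep = 31·(5,-2)/29² = (0.1843,-0.0737)
o4: d²=37 ≤ ρ²=38; F_rep = 31·(-1,6)/37² = (-0.0226,0.1359)
F = F_att + ΣF_rep = (-18.5883,-3.6879)
Δp = p'−p = (-2.3235,-0.4610); α = Δx/Fx = (-85605179/36842528) / (-85605179/4605316) = 1/8
check: Δy/Fy = (-16983743/36842528) / (-16983743/4605316) = 1/8 ✓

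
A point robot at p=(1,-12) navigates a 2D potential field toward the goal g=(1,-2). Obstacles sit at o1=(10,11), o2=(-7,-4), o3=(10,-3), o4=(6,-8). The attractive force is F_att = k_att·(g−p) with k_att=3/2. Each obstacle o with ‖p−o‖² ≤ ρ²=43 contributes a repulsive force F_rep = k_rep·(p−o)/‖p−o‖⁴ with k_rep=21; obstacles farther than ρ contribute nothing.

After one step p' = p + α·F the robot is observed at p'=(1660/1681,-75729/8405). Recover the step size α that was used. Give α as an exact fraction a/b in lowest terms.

F_att = 3/2·(g−p) = 3/2·(0,10) = (0.0000,15.0000)
o1: d²=610 > ρ²=43 → inactive
o2: d²=128 > ρ²=43 → inactive
o3: d²=162 > ρ²=43 → inactive
o4: d²=41 ≤ ρ²=43; F_rep = 21·(-5,-4)/41² = (-0.0625,-0.0500)
F = F_att + ΣF_rep = (-0.0625,14.9500)
Δp = p'−p = (-0.0125,2.9900); α = Δx/Fx = (-21/1681) / (-105/1681) = 1/5
check: Δy/Fy = (25131/8405) / (25131/1681) = 1/5 ✓

α = 1/5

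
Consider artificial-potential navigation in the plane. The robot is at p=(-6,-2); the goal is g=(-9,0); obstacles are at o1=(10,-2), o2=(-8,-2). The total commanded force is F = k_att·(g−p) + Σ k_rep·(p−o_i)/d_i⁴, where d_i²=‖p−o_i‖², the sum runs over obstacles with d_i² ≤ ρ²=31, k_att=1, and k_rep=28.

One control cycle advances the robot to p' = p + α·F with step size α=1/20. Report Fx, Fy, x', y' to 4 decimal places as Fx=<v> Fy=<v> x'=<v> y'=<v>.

Fx=0.5000 Fy=2.0000 x'=-5.9750 y'=-1.9000

F_att = 1·(g−p) = 1·(-3,2) = (-3.0000,2.0000)
o1: d²=256 > ρ²=31 → inactive
o2: d²=4 ≤ ρ²=31; F_rep = 28·(2,0)/4² = (3.5000,0.0000)
F = F_att + ΣF_rep = (0.5000,2.0000)
p' = p + 1/20·F = (-5.9750,-1.9000)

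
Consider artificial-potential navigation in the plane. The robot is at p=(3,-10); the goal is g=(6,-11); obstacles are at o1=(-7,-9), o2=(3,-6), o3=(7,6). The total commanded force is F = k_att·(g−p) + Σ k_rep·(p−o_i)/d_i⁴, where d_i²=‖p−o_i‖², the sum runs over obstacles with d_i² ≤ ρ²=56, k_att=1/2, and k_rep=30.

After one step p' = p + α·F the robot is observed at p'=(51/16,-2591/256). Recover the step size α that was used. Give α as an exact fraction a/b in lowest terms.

F_att = 1/2·(g−p) = 1/2·(3,-1) = (1.5000,-0.5000)
o1: d²=101 > ρ²=56 → inactive
o2: d²=16 ≤ ρ²=56; F_rep = 30·(0,-4)/16² = (0.0000,-0.4688)
o3: d²=272 > ρ²=56 → inactive
F = F_att + ΣF_rep = (1.5000,-0.9688)
Δp = p'−p = (0.1875,-0.1211); α = Δx/Fx = (3/16) / (3/2) = 1/8
check: Δy/Fy = (-31/256) / (-31/32) = 1/8 ✓

α = 1/8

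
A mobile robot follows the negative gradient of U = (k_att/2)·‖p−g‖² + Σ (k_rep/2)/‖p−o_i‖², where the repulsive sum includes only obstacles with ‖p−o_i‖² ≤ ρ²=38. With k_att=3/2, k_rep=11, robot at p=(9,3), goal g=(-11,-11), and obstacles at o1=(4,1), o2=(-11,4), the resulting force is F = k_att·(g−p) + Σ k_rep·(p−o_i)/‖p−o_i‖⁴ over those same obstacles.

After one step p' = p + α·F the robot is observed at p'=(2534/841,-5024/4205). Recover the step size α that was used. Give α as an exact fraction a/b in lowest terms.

α = 1/5

F_att = 3/2·(g−p) = 3/2·(-20,-14) = (-30.0000,-21.0000)
o1: d²=29 ≤ ρ²=38; F_rep = 11·(5,2)/29² = (0.0654,0.0262)
o2: d²=401 > ρ²=38 → inactive
F = F_att + ΣF_rep = (-29.9346,-20.9738)
Δp = p'−p = (-5.9869,-4.1948); α = Δx/Fx = (-5035/841) / (-25175/841) = 1/5
check: Δy/Fy = (-17639/4205) / (-17639/841) = 1/5 ✓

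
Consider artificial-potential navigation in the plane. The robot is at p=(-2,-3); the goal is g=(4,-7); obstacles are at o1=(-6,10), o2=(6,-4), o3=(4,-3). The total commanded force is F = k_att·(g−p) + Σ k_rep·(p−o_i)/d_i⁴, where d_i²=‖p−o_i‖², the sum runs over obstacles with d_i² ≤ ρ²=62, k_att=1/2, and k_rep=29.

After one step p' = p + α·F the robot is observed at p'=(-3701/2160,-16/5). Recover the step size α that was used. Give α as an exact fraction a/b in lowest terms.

F_att = 1/2·(g−p) = 1/2·(6,-4) = (3.0000,-2.0000)
o1: d²=185 > ρ²=62 → inactive
o2: d²=65 > ρ²=62 → inactive
o3: d²=36 ≤ ρ²=62; F_rep = 29·(-6,0)/36² = (-0.1343,0.0000)
F = F_att + ΣF_rep = (2.8657,-2.0000)
Δp = p'−p = (0.2866,-0.2000); α = Δx/Fx = (619/2160) / (619/216) = 1/10
check: Δy/Fy = (-1/5) / (-2) = 1/10 ✓

α = 1/10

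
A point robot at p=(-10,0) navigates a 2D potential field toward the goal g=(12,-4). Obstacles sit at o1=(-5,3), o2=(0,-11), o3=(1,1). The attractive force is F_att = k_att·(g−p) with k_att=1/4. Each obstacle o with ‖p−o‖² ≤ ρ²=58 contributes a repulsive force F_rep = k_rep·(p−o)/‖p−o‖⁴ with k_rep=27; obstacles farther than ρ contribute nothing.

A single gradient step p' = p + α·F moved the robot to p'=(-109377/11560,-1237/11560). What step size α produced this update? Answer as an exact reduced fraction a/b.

α = 1/10

F_att = 1/4·(g−p) = 1/4·(22,-4) = (5.5000,-1.0000)
o1: d²=34 ≤ ρ²=58; F_rep = 27·(-5,-3)/34² = (-0.1168,-0.0701)
o2: d²=221 > ρ²=58 → inactive
o3: d²=122 > ρ²=58 → inactive
F = F_att + ΣF_rep = (5.3832,-1.0701)
Δp = p'−p = (0.5383,-0.1070); α = Δx/Fx = (6223/11560) / (6223/1156) = 1/10
check: Δy/Fy = (-1237/11560) / (-1237/1156) = 1/10 ✓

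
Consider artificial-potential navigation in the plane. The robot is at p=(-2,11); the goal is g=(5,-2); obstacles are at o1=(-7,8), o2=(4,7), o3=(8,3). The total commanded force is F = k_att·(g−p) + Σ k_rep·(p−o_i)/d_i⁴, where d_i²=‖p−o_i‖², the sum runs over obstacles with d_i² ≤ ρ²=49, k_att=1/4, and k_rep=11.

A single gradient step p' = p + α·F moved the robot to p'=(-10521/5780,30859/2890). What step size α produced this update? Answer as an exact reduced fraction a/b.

α = 1/10

F_att = 1/4·(g−p) = 1/4·(7,-13) = (1.7500,-3.2500)
o1: d²=34 ≤ ρ²=49; F_rep = 11·(5,3)/34² = (0.0476,0.0285)
o2: d²=52 > ρ²=49 → inactive
o3: d²=164 > ρ²=49 → inactive
F = F_att + ΣF_rep = (1.7976,-3.2215)
Δp = p'−p = (0.1798,-0.3221); α = Δx/Fx = (1039/5780) / (1039/578) = 1/10
check: Δy/Fy = (-931/2890) / (-931/289) = 1/10 ✓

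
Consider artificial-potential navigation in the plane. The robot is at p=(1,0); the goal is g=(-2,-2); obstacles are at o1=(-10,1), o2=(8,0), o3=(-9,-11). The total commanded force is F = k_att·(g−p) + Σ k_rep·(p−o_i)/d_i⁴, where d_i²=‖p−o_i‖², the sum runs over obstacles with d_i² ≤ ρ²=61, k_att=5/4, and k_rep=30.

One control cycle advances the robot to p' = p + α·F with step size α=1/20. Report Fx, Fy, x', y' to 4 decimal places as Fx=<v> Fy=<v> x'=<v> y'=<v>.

Fx=-3.8375 Fy=-2.5000 x'=0.8081 y'=-0.1250

F_att = 5/4·(g−p) = 5/4·(-3,-2) = (-3.7500,-2.5000)
o1: d²=122 > ρ²=61 → inactive
o2: d²=49 ≤ ρ²=61; F_rep = 30·(-7,0)/49² = (-0.0875,0.0000)
o3: d²=221 > ρ²=61 → inactive
F = F_att + ΣF_rep = (-3.8375,-2.5000)
p' = p + 1/20·F = (0.8081,-0.1250)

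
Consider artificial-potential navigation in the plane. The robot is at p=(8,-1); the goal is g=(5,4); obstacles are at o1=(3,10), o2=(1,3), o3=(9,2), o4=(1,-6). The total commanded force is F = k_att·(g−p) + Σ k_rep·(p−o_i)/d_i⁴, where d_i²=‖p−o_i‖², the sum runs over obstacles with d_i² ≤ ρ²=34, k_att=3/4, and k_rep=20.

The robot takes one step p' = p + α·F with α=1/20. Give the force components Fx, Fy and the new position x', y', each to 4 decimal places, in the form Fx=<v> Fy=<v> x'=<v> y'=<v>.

F_att = 3/4·(g−p) = 3/4·(-3,5) = (-2.2500,3.7500)
o1: d²=146 > ρ²=34 → inactive
o2: d²=65 > ρ²=34 → inactive
o3: d²=10 ≤ ρ²=34; F_rep = 20·(-1,-3)/10² = (-0.2000,-0.6000)
o4: d²=74 > ρ²=34 → inactive
F = F_att + ΣF_rep = (-2.4500,3.1500)
p' = p + 1/20·F = (7.8775,-0.8425)

Fx=-2.4500 Fy=3.1500 x'=7.8775 y'=-0.8425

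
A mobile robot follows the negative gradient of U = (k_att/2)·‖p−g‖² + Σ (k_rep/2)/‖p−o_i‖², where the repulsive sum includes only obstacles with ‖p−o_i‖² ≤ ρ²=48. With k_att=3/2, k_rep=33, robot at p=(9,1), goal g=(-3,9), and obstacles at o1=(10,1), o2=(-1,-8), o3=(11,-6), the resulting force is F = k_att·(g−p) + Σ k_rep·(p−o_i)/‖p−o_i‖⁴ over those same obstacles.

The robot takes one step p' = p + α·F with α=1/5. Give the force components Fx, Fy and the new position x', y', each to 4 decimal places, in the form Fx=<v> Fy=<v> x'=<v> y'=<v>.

F_att = 3/2·(g−p) = 3/2·(-12,8) = (-18.0000,12.0000)
o1: d²=1 ≤ ρ²=48; F_rep = 33·(-1,0)/1² = (-33.0000,0.0000)
o2: d²=181 > ρ²=48 → inactive
o3: d²=53 > ρ²=48 → inactive
F = F_att + ΣF_rep = (-51.0000,12.0000)
p' = p + 1/5·F = (-1.2000,3.4000)

Fx=-51.0000 Fy=12.0000 x'=-1.2000 y'=3.4000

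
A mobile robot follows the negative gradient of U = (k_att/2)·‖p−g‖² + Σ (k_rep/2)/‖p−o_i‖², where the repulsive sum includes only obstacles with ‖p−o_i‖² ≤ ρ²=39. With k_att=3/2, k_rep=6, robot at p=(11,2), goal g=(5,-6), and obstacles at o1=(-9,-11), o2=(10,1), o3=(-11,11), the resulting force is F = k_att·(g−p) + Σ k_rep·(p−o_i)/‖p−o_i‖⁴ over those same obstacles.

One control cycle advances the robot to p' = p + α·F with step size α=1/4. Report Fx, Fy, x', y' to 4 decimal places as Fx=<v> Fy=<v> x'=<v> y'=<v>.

Fx=-7.5000 Fy=-10.5000 x'=9.1250 y'=-0.6250

F_att = 3/2·(g−p) = 3/2·(-6,-8) = (-9.0000,-12.0000)
o1: d²=569 > ρ²=39 → inactive
o2: d²=2 ≤ ρ²=39; F_rep = 6·(1,1)/2² = (1.5000,1.5000)
o3: d²=565 > ρ²=39 → inactive
F = F_att + ΣF_rep = (-7.5000,-10.5000)
p' = p + 1/4·F = (9.1250,-0.6250)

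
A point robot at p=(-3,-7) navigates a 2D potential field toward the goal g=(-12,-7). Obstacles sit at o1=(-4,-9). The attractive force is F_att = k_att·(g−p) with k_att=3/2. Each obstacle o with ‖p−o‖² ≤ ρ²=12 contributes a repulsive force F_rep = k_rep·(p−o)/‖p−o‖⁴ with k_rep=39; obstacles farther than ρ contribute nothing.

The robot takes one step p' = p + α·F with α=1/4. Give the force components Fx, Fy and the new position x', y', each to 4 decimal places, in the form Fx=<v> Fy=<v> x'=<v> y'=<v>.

Fx=-11.9400 Fy=3.1200 x'=-5.9850 y'=-6.2200

F_att = 3/2·(g−p) = 3/2·(-9,0) = (-13.5000,0.0000)
o1: d²=5 ≤ ρ²=12; F_rep = 39·(1,2)/5² = (1.5600,3.1200)
F = F_att + ΣF_rep = (-11.9400,3.1200)
p' = p + 1/4·F = (-5.9850,-6.2200)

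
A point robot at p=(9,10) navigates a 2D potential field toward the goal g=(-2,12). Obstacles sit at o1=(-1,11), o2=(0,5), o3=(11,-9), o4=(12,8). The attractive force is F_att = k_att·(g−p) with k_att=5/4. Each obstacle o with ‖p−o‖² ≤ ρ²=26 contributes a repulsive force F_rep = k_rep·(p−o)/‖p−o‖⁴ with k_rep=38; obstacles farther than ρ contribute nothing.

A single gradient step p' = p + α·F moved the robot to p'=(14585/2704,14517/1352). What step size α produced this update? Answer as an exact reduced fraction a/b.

α = 1/4

F_att = 5/4·(g−p) = 5/4·(-11,2) = (-13.7500,2.5000)
o1: d²=101 > ρ²=26 → inactive
o2: d²=106 > ρ²=26 → inactive
o3: d²=365 > ρ²=26 → inactive
o4: d²=13 ≤ ρ²=26; F_rep = 38·(-3,2)/13² = (-0.6746,0.4497)
F = F_att + ΣF_rep = (-14.4246,2.9497)
Δp = p'−p = (-3.6061,0.7374); α = Δx/Fx = (-9751/2704) / (-9751/676) = 1/4
check: Δy/Fy = (997/1352) / (997/338) = 1/4 ✓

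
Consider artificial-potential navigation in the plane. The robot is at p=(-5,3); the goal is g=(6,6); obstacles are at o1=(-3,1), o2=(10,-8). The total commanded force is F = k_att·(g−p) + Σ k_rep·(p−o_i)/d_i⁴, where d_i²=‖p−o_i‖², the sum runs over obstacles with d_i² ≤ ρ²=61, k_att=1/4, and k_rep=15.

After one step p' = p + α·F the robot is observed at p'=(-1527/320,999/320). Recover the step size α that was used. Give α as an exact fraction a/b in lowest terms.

F_att = 1/4·(g−p) = 1/4·(11,3) = (2.7500,0.7500)
o1: d²=8 ≤ ρ²=61; F_rep = 15·(-2,2)/8² = (-0.4688,0.4688)
o2: d²=346 > ρ²=61 → inactive
F = F_att + ΣF_rep = (2.2812,1.2188)
Δp = p'−p = (0.2281,0.1219); α = Δx/Fx = (73/320) / (73/32) = 1/10
check: Δy/Fy = (39/320) / (39/32) = 1/10 ✓

α = 1/10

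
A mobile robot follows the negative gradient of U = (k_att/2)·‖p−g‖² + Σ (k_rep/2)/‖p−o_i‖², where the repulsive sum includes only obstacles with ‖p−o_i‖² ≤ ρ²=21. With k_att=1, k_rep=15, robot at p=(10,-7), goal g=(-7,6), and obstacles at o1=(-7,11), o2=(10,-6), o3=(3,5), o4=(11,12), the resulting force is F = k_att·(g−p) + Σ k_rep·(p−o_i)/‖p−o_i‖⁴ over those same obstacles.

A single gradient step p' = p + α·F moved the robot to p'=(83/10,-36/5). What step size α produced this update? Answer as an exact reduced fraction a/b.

F_att = 1·(g−p) = 1·(-17,13) = (-17.0000,13.0000)
o1: d²=613 > ρ²=21 → inactive
o2: d²=1 ≤ ρ²=21; F_rep = 15·(0,-1)/1² = (0.0000,-15.0000)
o3: d²=193 > ρ²=21 → inactive
o4: d²=362 > ρ²=21 → inactive
F = F_att + ΣF_rep = (-17.0000,-2.0000)
Δp = p'−p = (-1.7000,-0.2000); α = Δx/Fx = (-17/10) / (-17) = 1/10
check: Δy/Fy = (-1/5) / (-2) = 1/10 ✓

α = 1/10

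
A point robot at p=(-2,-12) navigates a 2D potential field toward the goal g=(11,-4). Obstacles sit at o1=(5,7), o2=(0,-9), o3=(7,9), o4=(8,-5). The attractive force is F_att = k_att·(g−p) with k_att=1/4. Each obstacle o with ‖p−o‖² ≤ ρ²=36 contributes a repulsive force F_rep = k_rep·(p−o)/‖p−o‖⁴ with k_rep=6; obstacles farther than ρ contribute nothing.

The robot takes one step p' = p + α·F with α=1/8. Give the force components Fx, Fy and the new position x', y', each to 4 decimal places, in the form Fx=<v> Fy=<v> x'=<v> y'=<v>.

Fx=3.1790 Fy=1.8935 x'=-1.6026 y'=-11.7633

F_att = 1/4·(g−p) = 1/4·(13,8) = (3.2500,2.0000)
o1: d²=410 > ρ²=36 → inactive
o2: d²=13 ≤ ρ²=36; F_rep = 6·(-2,-3)/13² = (-0.0710,-0.1065)
o3: d²=522 > ρ²=36 → inactive
o4: d²=149 > ρ²=36 → inactive
F = F_att + ΣF_rep = (3.1790,1.8935)
p' = p + 1/8·F = (-1.6026,-11.7633)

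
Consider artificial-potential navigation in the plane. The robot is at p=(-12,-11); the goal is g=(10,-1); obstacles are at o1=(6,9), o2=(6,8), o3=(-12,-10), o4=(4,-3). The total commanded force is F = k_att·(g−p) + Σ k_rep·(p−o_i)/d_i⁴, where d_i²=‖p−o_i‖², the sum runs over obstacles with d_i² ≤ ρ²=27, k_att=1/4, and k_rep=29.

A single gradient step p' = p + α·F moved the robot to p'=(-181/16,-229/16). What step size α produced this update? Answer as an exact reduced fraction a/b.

α = 1/8

F_att = 1/4·(g−p) = 1/4·(22,10) = (5.5000,2.5000)
o1: d²=724 > ρ²=27 → inactive
o2: d²=685 > ρ²=27 → inactive
o3: d²=1 ≤ ρ²=27; F_rep = 29·(0,-1)/1² = (0.0000,-29.0000)
o4: d²=320 > ρ²=27 → inactive
F = F_att + ΣF_rep = (5.5000,-26.5000)
Δp = p'−p = (0.6875,-3.3125); α = Δx/Fx = (11/16) / (11/2) = 1/8
check: Δy/Fy = (-53/16) / (-53/2) = 1/8 ✓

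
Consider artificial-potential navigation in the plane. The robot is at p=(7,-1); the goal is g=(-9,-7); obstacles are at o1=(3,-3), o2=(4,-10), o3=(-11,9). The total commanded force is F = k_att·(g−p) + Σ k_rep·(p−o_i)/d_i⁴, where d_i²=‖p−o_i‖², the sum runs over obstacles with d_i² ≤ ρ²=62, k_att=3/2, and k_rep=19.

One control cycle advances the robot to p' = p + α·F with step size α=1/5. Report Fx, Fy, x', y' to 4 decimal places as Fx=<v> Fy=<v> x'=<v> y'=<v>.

Fx=-23.8100 Fy=-8.9050 x'=2.2380 y'=-2.7810

F_att = 3/2·(g−p) = 3/2·(-16,-6) = (-24.0000,-9.0000)
o1: d²=20 ≤ ρ²=62; F_rep = 19·(4,2)/20² = (0.1900,0.0950)
o2: d²=90 > ρ²=62 → inactive
o3: d²=424 > ρ²=62 → inactive
F = F_att + ΣF_rep = (-23.8100,-8.9050)
p' = p + 1/5·F = (2.2380,-2.7810)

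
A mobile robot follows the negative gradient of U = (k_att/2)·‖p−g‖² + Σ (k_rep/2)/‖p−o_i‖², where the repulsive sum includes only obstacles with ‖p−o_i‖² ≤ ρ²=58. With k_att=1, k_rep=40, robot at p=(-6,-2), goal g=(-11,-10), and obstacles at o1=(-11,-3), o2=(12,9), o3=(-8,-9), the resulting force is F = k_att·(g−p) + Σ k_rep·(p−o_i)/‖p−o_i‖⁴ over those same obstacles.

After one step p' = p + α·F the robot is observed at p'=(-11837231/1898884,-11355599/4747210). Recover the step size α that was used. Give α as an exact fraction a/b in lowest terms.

F_att = 1·(g−p) = 1·(-5,-8) = (-5.0000,-8.0000)
o1: d²=26 ≤ ρ²=58; F_rep = 40·(5,1)/26² = (0.2959,0.0592)
o2: d²=445 > ρ²=58 → inactive
o3: d²=53 ≤ ρ²=58; F_rep = 40·(2,7)/53² = (0.0285,0.0997)
F = F_att + ΣF_rep = (-4.6757,-7.8411)
Δp = p'−p = (-0.2338,-0.3921); α = Δx/Fx = (-443927/1898884) / (-2219635/474721) = 1/20
check: Δy/Fy = (-1861179/4747210) / (-3722358/474721) = 1/20 ✓

α = 1/20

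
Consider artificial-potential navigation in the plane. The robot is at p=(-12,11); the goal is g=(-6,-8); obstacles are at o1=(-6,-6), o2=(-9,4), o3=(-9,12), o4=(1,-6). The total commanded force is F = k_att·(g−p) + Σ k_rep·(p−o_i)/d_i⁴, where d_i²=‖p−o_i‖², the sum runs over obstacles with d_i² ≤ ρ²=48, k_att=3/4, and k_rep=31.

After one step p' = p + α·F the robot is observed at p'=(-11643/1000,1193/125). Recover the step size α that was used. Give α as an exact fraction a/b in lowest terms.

F_att = 3/4·(g−p) = 3/4·(6,-19) = (4.5000,-14.2500)
o1: d²=325 > ρ²=48 → inactive
o2: d²=58 > ρ²=48 → inactive
o3: d²=10 ≤ ρ²=48; F_rep = 31·(-3,-1)/10² = (-0.9300,-0.3100)
o4: d²=458 > ρ²=48 → inactive
F = F_att + ΣF_rep = (3.5700,-14.5600)
Δp = p'−p = (0.3570,-1.4560); α = Δx/Fx = (357/1000) / (357/100) = 1/10
check: Δy/Fy = (-182/125) / (-364/25) = 1/10 ✓

α = 1/10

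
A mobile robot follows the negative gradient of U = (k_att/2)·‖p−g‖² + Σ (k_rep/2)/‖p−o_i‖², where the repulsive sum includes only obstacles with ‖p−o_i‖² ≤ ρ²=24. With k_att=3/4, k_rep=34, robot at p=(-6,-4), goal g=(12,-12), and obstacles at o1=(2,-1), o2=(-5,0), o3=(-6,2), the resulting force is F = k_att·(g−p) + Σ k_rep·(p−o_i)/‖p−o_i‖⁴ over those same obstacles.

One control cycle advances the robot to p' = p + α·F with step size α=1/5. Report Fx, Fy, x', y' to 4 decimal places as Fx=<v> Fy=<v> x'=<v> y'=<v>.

Fx=13.3824 Fy=-6.4706 x'=-3.3235 y'=-5.2941

F_att = 3/4·(g−p) = 3/4·(18,-8) = (13.5000,-6.0000)
o1: d²=73 > ρ²=24 → inactive
o2: d²=17 ≤ ρ²=24; F_rep = 34·(-1,-4)/17² = (-0.1176,-0.4706)
o3: d²=36 > ρ²=24 → inactive
F = F_att + ΣF_rep = (13.3824,-6.4706)
p' = p + 1/5·F = (-3.3235,-5.2941)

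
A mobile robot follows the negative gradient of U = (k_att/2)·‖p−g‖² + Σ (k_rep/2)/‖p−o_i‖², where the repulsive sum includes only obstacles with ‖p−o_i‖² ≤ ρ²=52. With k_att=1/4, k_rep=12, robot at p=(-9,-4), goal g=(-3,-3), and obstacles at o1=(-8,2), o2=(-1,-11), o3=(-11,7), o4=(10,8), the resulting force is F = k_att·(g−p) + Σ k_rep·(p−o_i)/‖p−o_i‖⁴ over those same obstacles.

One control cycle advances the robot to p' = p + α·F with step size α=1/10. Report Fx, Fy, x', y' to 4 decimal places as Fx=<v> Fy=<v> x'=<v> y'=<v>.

F_att = 1/4·(g−p) = 1/4·(6,1) = (1.5000,0.2500)
o1: d²=37 ≤ ρ²=52; F_rep = 12·(-1,-6)/37² = (-0.0088,-0.0526)
o2: d²=113 > ρ²=52 → inactive
o3: d²=125 > ρ²=52 → inactive
o4: d²=505 > ρ²=52 → inactive
F = F_att + ΣF_rep = (1.4912,0.1974)
p' = p + 1/10·F = (-8.8509,-3.9803)

Fx=1.4912 Fy=0.1974 x'=-8.8509 y'=-3.9803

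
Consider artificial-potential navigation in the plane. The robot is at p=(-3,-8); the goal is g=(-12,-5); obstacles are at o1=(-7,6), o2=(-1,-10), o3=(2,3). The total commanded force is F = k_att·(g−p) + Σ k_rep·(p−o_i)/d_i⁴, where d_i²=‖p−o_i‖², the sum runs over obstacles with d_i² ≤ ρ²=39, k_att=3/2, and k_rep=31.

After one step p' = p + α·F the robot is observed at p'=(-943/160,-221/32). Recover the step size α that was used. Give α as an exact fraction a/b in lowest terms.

α = 1/5

F_att = 3/2·(g−p) = 3/2·(-9,3) = (-13.5000,4.5000)
o1: d²=212 > ρ²=39 → inactive
o2: d²=8 ≤ ρ²=39; F_rep = 31·(-2,2)/8² = (-0.9688,0.9688)
o3: d²=146 > ρ²=39 → inactive
F = F_att + ΣF_rep = (-14.4688,5.4688)
Δp = p'−p = (-2.8937,1.0938); α = Δx/Fx = (-463/160) / (-463/32) = 1/5
check: Δy/Fy = (35/32) / (175/32) = 1/5 ✓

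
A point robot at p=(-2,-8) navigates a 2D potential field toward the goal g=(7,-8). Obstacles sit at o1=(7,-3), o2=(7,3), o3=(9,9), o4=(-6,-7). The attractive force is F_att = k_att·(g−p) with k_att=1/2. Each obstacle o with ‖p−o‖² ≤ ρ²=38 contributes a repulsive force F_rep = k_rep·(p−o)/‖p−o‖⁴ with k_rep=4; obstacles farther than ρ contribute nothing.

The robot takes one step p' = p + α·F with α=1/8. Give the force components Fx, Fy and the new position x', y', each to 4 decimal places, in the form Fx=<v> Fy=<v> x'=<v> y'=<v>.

Fx=4.5554 Fy=-0.0138 x'=-1.4306 y'=-8.0017

F_att = 1/2·(g−p) = 1/2·(9,0) = (4.5000,0.0000)
o1: d²=106 > ρ²=38 → inactive
o2: d²=202 > ρ²=38 → inactive
o3: d²=410 > ρ²=38 → inactive
o4: d²=17 ≤ ρ²=38; F_rep = 4·(4,-1)/17² = (0.0554,-0.0138)
F = F_att + ΣF_rep = (4.5554,-0.0138)
p' = p + 1/8·F = (-1.4306,-8.0017)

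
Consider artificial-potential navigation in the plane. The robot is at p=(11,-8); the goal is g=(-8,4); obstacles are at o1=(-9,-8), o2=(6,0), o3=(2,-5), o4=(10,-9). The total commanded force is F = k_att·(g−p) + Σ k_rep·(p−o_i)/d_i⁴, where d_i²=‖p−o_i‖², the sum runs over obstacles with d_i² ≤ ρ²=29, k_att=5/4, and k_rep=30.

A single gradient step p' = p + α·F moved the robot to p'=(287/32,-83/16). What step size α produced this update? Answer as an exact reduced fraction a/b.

α = 1/8

F_att = 5/4·(g−p) = 5/4·(-19,12) = (-23.7500,15.0000)
o1: d²=400 > ρ²=29 → inactive
o2: d²=89 > ρ²=29 → inactive
o3: d²=90 > ρ²=29 → inactive
o4: d²=2 ≤ ρ²=29; F_rep = 30·(1,1)/2² = (7.5000,7.5000)
F = F_att + ΣF_rep = (-16.2500,22.5000)
Δp = p'−p = (-2.0312,2.8125); α = Δx/Fx = (-65/32) / (-65/4) = 1/8
check: Δy/Fy = (45/16) / (45/2) = 1/8 ✓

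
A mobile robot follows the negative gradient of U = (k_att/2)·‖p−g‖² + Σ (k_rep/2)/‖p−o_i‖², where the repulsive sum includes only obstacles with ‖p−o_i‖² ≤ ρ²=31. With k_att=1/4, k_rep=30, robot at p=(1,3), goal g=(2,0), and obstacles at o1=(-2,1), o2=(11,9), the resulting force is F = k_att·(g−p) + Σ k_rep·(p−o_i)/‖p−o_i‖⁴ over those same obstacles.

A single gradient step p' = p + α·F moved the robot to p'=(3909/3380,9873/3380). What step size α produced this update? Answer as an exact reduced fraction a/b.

F_att = 1/4·(g−p) = 1/4·(1,-3) = (0.2500,-0.7500)
o1: d²=13 ≤ ρ²=31; F_rep = 30·(3,2)/13² = (0.5325,0.3550)
o2: d²=136 > ρ²=31 → inactive
F = F_att + ΣF_rep = (0.7825,-0.3950)
Δp = p'−p = (0.1565,-0.0790); α = Δx/Fx = (529/3380) / (529/676) = 1/5
check: Δy/Fy = (-267/3380) / (-267/676) = 1/5 ✓

α = 1/5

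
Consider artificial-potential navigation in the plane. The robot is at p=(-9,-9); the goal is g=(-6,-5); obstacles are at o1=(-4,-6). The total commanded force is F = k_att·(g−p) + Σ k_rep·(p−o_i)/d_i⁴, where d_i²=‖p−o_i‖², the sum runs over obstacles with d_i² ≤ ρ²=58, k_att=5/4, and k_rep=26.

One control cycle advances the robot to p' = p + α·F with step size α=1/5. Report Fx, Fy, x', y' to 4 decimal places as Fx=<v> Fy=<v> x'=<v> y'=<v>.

F_att = 5/4·(g−p) = 5/4·(3,4) = (3.7500,5.0000)
o1: d²=34 ≤ ρ²=58; F_rep = 26·(-5,-3)/34² = (-0.1125,-0.0675)
F = F_att + ΣF_rep = (3.6375,4.9325)
p' = p + 1/5·F = (-8.2725,-8.0135)

Fx=3.6375 Fy=4.9325 x'=-8.2725 y'=-8.0135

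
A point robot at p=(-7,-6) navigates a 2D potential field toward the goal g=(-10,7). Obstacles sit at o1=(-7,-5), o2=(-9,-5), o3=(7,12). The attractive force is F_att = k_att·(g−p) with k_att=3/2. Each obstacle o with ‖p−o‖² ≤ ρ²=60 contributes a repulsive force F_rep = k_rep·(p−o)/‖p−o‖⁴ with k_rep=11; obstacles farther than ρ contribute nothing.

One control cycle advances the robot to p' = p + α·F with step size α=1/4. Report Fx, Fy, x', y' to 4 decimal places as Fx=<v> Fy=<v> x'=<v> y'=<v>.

Fx=-3.6200 Fy=8.0600 x'=-7.9050 y'=-3.9850

F_att = 3/2·(g−p) = 3/2·(-3,13) = (-4.5000,19.5000)
o1: d²=1 ≤ ρ²=60; F_rep = 11·(0,-1)/1² = (0.0000,-11.0000)
o2: d²=5 ≤ ρ²=60; F_rep = 11·(2,-1)/5² = (0.8800,-0.4400)
o3: d²=520 > ρ²=60 → inactive
F = F_att + ΣF_rep = (-3.6200,8.0600)
p' = p + 1/4·F = (-7.9050,-3.9850)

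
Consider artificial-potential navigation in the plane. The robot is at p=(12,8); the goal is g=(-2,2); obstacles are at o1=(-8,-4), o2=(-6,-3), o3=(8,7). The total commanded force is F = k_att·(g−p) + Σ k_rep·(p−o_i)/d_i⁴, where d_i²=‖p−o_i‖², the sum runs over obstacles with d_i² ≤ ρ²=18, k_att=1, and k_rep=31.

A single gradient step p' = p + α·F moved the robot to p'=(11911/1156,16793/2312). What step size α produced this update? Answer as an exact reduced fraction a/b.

F_att = 1·(g−p) = 1·(-14,-6) = (-14.0000,-6.0000)
o1: d²=544 > ρ²=18 → inactive
o2: d²=445 > ρ²=18 → inactive
o3: d²=17 ≤ ρ²=18; F_rep = 31·(4,1)/17² = (0.4291,0.1073)
F = F_att + ΣF_rep = (-13.5709,-5.8927)
Δp = p'−p = (-1.6964,-0.7366); α = Δx/Fx = (-1961/1156) / (-3922/289) = 1/8
check: Δy/Fy = (-1703/2312) / (-1703/289) = 1/8 ✓

α = 1/8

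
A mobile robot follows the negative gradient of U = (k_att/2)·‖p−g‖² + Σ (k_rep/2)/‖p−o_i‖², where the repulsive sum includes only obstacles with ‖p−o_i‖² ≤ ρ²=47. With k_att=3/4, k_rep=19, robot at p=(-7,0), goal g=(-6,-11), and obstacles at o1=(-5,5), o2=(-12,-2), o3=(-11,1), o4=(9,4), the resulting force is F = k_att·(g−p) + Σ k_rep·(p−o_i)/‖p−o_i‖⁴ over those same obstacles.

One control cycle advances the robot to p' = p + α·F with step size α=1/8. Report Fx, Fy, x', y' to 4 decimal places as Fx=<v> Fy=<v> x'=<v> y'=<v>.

F_att = 3/4·(g−p) = 3/4·(1,-11) = (0.7500,-8.2500)
o1: d²=29 ≤ ρ²=47; F_rep = 19·(-2,-5)/29² = (-0.0452,-0.1130)
o2: d²=29 ≤ ρ²=47; F_rep = 19·(5,2)/29² = (0.1130,0.0452)
o3: d²=17 ≤ ρ²=47; F_rep = 19·(4,-1)/17² = (0.2630,-0.0657)
o4: d²=272 > ρ²=47 → inactive
F = F_att + ΣF_rep = (1.0808,-8.3835)
p' = p + 1/8·F = (-6.8649,-1.0479)

Fx=1.0808 Fy=-8.3835 x'=-6.8649 y'=-1.0479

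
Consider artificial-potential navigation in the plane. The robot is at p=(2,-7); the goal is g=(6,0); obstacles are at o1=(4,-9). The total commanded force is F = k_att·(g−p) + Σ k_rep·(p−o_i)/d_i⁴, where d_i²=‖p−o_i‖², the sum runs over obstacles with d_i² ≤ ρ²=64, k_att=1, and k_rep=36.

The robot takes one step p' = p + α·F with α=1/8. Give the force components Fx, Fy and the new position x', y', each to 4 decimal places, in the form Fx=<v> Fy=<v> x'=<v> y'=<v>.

F_att = 1·(g−p) = 1·(4,7) = (4.0000,7.0000)
o1: d²=8 ≤ ρ²=64; F_rep = 36·(-2,2)/8² = (-1.1250,1.1250)
F = F_att + ΣF_rep = (2.8750,8.1250)
p' = p + 1/8·F = (2.3594,-5.9844)

Fx=2.8750 Fy=8.1250 x'=2.3594 y'=-5.9844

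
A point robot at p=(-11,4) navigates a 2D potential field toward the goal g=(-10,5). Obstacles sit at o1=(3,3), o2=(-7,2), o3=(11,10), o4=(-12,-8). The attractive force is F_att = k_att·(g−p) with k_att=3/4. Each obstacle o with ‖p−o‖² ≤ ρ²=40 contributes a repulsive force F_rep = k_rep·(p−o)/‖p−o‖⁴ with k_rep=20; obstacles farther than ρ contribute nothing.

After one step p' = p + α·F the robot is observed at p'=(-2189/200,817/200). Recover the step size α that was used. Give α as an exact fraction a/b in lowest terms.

F_att = 3/4·(g−p) = 3/4·(1,1) = (0.7500,0.7500)
o1: d²=197 > ρ²=40 → inactive
o2: d²=20 ≤ ρ²=40; F_rep = 20·(-4,2)/20² = (-0.2000,0.1000)
o3: d²=520 > ρ²=40 → inactive
o4: d²=145 > ρ²=40 → inactive
F = F_att + ΣF_rep = (0.5500,0.8500)
Δp = p'−p = (0.0550,0.0850); α = Δx/Fx = (11/200) / (11/20) = 1/10
check: Δy/Fy = (17/200) / (17/20) = 1/10 ✓

α = 1/10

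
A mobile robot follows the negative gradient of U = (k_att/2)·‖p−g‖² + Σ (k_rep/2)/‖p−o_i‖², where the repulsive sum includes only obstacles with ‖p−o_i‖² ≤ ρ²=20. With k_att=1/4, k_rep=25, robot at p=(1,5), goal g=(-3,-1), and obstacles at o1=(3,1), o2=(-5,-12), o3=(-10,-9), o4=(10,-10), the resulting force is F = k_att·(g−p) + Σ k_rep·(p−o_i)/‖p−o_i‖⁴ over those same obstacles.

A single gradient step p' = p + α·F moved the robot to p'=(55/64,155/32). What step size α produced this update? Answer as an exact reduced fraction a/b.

α = 1/8

F_att = 1/4·(g−p) = 1/4·(-4,-6) = (-1.0000,-1.5000)
o1: d²=20 ≤ ρ²=20; F_rep = 25·(-2,4)/20² = (-0.1250,0.2500)
o2: d²=325 > ρ²=20 → inactive
o3: d²=317 > ρ²=20 → inactive
o4: d²=306 > ρ²=20 → inactive
F = F_att + ΣF_rep = (-1.1250,-1.2500)
Δp = p'−p = (-0.1406,-0.1562); α = Δx/Fx = (-9/64) / (-9/8) = 1/8
check: Δy/Fy = (-5/32) / (-5/4) = 1/8 ✓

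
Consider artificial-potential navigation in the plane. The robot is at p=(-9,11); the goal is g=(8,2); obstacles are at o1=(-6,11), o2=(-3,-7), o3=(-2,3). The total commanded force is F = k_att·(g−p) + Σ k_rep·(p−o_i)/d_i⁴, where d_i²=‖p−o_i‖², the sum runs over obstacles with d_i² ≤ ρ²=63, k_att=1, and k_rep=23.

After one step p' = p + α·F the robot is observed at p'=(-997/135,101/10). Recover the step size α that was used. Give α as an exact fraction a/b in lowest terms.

F_att = 1·(g−p) = 1·(17,-9) = (17.0000,-9.0000)
o1: d²=9 ≤ ρ²=63; F_rep = 23·(-3,0)/9² = (-0.8519,0.0000)
o2: d²=360 > ρ²=63 → inactive
o3: d²=113 > ρ²=63 → inactive
F = F_att + ΣF_rep = (16.1481,-9.0000)
Δp = p'−p = (1.6148,-0.9000); α = Δx/Fx = (218/135) / (436/27) = 1/10
check: Δy/Fy = (-9/10) / (-9) = 1/10 ✓

α = 1/10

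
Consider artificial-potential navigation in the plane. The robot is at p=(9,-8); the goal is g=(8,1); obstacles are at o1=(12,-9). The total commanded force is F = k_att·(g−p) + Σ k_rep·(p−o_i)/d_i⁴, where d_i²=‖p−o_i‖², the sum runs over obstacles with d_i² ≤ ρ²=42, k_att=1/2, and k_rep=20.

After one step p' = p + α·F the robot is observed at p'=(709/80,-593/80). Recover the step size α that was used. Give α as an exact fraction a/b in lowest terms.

α = 1/8

F_att = 1/2·(g−p) = 1/2·(-1,9) = (-0.5000,4.5000)
o1: d²=10 ≤ ρ²=42; F_rep = 20·(-3,1)/10² = (-0.6000,0.2000)
F = F_att + ΣF_rep = (-1.1000,4.7000)
Δp = p'−p = (-0.1375,0.5875); α = Δx/Fx = (-11/80) / (-11/10) = 1/8
check: Δy/Fy = (47/80) / (47/10) = 1/8 ✓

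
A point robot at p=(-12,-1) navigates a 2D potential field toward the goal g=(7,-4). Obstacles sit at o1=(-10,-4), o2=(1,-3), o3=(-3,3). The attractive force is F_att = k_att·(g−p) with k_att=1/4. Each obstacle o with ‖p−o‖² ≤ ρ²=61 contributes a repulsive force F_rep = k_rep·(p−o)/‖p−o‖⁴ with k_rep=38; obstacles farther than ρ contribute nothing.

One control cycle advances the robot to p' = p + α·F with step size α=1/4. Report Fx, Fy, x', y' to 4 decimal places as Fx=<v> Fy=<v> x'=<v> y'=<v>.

Fx=4.3003 Fy=-0.0754 x'=-10.9249 y'=-1.0189

F_att = 1/4·(g−p) = 1/4·(19,-3) = (4.7500,-0.7500)
o1: d²=13 ≤ ρ²=61; F_rep = 38·(-2,3)/13² = (-0.4497,0.6746)
o2: d²=173 > ρ²=61 → inactive
o3: d²=97 > ρ²=61 → inactive
F = F_att + ΣF_rep = (4.3003,-0.0754)
p' = p + 1/4·F = (-10.9249,-1.0189)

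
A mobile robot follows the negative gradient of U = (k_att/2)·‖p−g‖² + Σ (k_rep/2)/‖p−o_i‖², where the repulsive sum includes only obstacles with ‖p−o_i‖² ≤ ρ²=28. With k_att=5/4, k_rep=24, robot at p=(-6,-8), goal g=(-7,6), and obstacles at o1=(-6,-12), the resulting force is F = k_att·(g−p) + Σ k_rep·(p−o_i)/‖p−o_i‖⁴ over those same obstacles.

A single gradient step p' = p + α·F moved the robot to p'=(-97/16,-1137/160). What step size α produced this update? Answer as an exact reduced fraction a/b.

α = 1/20

F_att = 5/4·(g−p) = 5/4·(-1,14) = (-1.2500,17.5000)
o1: d²=16 ≤ ρ²=28; F_rep = 24·(0,4)/16² = (0.0000,0.3750)
F = F_att + ΣF_rep = (-1.2500,17.8750)
Δp = p'−p = (-0.0625,0.8938); α = Δx/Fx = (-1/16) / (-5/4) = 1/20
check: Δy/Fy = (143/160) / (143/8) = 1/20 ✓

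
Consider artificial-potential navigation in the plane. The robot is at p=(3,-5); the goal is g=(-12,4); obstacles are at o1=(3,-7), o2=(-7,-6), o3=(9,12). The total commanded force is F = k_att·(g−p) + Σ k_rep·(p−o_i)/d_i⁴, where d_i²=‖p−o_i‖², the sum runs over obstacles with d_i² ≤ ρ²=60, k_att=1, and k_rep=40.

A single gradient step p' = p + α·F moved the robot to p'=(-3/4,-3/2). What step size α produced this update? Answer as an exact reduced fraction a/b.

F_att = 1·(g−p) = 1·(-15,9) = (-15.0000,9.0000)
o1: d²=4 ≤ ρ²=60; F_rep = 40·(0,2)/4² = (0.0000,5.0000)
o2: d²=101 > ρ²=60 → inactive
o3: d²=325 > ρ²=60 → inactive
F = F_att + ΣF_rep = (-15.0000,14.0000)
Δp = p'−p = (-3.7500,3.5000); α = Δx/Fx = (-15/4) / (-15) = 1/4
check: Δy/Fy = (7/2) / (14) = 1/4 ✓

α = 1/4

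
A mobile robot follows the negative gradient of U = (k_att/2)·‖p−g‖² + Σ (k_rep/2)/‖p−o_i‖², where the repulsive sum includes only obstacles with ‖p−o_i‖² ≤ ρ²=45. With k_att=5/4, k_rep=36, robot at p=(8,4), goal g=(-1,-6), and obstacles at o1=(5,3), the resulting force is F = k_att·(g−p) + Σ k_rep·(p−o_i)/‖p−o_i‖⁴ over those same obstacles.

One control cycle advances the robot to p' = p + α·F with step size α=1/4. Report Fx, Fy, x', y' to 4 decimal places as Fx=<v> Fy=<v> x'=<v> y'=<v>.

Fx=-10.1700 Fy=-12.1400 x'=5.4575 y'=0.9650

F_att = 5/4·(g−p) = 5/4·(-9,-10) = (-11.2500,-12.5000)
o1: d²=10 ≤ ρ²=45; F_rep = 36·(3,1)/10² = (1.0800,0.3600)
F = F_att + ΣF_rep = (-10.1700,-12.1400)
p' = p + 1/4·F = (5.4575,0.9650)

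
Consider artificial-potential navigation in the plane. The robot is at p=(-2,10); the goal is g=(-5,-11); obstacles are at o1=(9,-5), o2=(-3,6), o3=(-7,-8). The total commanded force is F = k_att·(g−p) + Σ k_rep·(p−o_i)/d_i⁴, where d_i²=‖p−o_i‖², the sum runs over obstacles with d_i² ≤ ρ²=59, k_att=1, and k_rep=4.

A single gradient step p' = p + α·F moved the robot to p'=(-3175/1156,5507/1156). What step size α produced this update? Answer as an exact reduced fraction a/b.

α = 1/4

F_att = 1·(g−p) = 1·(-3,-21) = (-3.0000,-21.0000)
o1: d²=346 > ρ²=59 → inactive
o2: d²=17 ≤ ρ²=59; F_rep = 4·(1,4)/17² = (0.0138,0.0554)
o3: d²=349 > ρ²=59 → inactive
F = F_att + ΣF_rep = (-2.9862,-20.9446)
Δp = p'−p = (-0.7465,-5.2362); α = Δx/Fx = (-863/1156) / (-863/289) = 1/4
check: Δy/Fy = (-6053/1156) / (-6053/289) = 1/4 ✓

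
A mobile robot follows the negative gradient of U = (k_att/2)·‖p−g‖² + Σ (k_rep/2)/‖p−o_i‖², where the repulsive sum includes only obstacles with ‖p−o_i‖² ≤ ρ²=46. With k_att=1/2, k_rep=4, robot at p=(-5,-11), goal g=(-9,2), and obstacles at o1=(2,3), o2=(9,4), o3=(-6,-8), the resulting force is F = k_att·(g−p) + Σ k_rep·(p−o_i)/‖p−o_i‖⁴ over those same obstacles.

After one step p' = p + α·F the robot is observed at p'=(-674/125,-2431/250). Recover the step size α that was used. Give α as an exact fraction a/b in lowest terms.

α = 1/5

F_att = 1/2·(g−p) = 1/2·(-4,13) = (-2.0000,6.5000)
o1: d²=245 > ρ²=46 → inactive
o2: d²=421 > ρ²=46 → inactive
o3: d²=10 ≤ ρ²=46; F_rep = 4·(1,-3)/10² = (0.0400,-0.1200)
F = F_att + ΣF_rep = (-1.9600,6.3800)
Δp = p'−p = (-0.3920,1.2760); α = Δx/Fx = (-49/125) / (-49/25) = 1/5
check: Δy/Fy = (319/250) / (319/50) = 1/5 ✓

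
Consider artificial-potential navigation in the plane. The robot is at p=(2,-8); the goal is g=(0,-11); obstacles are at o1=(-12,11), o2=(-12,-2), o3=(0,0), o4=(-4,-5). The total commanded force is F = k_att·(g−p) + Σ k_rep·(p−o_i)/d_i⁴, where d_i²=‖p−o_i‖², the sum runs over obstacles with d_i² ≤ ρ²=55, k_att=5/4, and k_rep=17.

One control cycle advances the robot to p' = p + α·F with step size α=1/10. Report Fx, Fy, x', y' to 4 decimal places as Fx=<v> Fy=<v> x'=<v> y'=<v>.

F_att = 5/4·(g−p) = 5/4·(-2,-3) = (-2.5000,-3.7500)
o1: d²=557 > ρ²=55 → inactive
o2: d²=232 > ρ²=55 → inactive
o3: d²=68 > ρ²=55 → inactive
o4: d²=45 ≤ ρ²=55; F_rep = 17·(6,-3)/45² = (0.0504,-0.0252)
F = F_att + ΣF_rep = (-2.4496,-3.7752)
p' = p + 1/10·F = (1.7550,-8.3775)

Fx=-2.4496 Fy=-3.7752 x'=1.7550 y'=-8.3775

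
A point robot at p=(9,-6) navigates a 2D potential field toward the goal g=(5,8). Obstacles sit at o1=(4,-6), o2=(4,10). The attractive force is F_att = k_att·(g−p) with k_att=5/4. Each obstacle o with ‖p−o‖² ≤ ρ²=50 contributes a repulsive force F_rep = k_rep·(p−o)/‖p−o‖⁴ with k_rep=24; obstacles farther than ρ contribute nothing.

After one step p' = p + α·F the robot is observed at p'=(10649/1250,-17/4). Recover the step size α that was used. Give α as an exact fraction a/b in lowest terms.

α = 1/10

F_att = 5/4·(g−p) = 5/4·(-4,14) = (-5.0000,17.5000)
o1: d²=25 ≤ ρ²=50; F_rep = 24·(5,0)/25² = (0.1920,0.0000)
o2: d²=281 > ρ²=50 → inactive
F = F_att + ΣF_rep = (-4.8080,17.5000)
Δp = p'−p = (-0.4808,1.7500); α = Δx/Fx = (-601/1250) / (-601/125) = 1/10
check: Δy/Fy = (7/4) / (35/2) = 1/10 ✓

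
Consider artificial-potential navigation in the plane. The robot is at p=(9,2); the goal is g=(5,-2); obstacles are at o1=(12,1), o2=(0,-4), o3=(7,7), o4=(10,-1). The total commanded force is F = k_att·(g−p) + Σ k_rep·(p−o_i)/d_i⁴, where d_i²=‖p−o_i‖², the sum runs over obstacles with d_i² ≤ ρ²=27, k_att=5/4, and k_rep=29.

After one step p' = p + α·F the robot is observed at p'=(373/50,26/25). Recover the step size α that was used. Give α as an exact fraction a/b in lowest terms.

F_att = 5/4·(g−p) = 5/4·(-4,-4) = (-5.0000,-5.0000)
o1: d²=10 ≤ ρ²=27; F_rep = 29·(-3,1)/10² = (-0.8700,0.2900)
o2: d²=117 > ρ²=27 → inactive
o3: d²=29 > ρ²=27 → inactive
o4: d²=10 ≤ ρ²=27; F_rep = 29·(-1,3)/10² = (-0.2900,0.8700)
F = F_att + ΣF_rep = (-6.1600,-3.8400)
Δp = p'−p = (-1.5400,-0.9600); α = Δx/Fx = (-77/50) / (-154/25) = 1/4
check: Δy/Fy = (-24/25) / (-96/25) = 1/4 ✓

α = 1/4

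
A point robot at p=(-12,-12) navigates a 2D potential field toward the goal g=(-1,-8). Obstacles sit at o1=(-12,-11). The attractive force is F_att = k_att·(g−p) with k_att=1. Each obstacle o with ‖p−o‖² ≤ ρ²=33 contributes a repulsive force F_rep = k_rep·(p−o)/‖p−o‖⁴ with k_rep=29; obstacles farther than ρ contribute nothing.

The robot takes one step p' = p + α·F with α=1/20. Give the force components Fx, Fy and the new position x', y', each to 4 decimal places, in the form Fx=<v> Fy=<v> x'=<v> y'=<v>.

F_att = 1·(g−p) = 1·(11,4) = (11.0000,4.0000)
o1: d²=1 ≤ ρ²=33; F_rep = 29·(0,-1)/1² = (0.0000,-29.0000)
F = F_att + ΣF_rep = (11.0000,-25.0000)
p' = p + 1/20·F = (-11.4500,-13.2500)

Fx=11.0000 Fy=-25.0000 x'=-11.4500 y'=-13.2500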